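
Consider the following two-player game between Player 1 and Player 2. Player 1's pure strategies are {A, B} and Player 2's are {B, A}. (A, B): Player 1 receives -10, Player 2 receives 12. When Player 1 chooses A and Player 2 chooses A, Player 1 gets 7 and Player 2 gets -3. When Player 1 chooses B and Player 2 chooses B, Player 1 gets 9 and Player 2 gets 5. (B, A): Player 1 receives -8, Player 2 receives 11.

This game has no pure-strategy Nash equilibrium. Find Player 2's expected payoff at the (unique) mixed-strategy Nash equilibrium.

7

For Player 2 to be willing to mix, Player 2 must be indifferent between B and A, which pins down Player 1's mix.
  Player 2's payoff to B: p·12 + (1−p)·5 = 7p + 5
  Player 2's payoff to A: p·(-3) + (1−p)·11 = -14p + 11
  7p + 5 = -14p + 11  ⇒  21p = 6  ⇒  p = 2/7.
At equilibrium Player 2 is indifferent across columns, so Player 2's payoff equals the payoff from B: (2/7)·12 + (5/7)·5 = 7.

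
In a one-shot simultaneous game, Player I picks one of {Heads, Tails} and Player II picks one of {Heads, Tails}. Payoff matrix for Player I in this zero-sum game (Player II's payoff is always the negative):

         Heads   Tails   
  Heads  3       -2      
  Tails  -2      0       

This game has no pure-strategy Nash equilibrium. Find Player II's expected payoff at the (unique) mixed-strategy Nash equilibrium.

Player II's indifference between Heads and Tails determines Player I's mixing probability p:
  Player II's payoff from Heads: p·(-3) + (1−p)·2 = -5p + 2
  Player II's payoff from Tails: p·2 + (1−p)·0 = 2p
  -5p + 2 = 2p  ⇒  -7p = -2  ⇒  p = 2/7.
At equilibrium Player II is indifferent across columns, so Player II's payoff equals the payoff from Heads: (2/7)·(-3) + (5/7)·2 = 4/7.

4/7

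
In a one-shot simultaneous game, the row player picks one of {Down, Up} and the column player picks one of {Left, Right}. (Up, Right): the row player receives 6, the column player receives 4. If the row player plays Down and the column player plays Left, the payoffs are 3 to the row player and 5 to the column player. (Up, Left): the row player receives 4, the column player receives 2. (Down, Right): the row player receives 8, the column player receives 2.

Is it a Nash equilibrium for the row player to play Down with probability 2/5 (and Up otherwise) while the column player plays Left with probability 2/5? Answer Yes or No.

No

Given the column player's mix q = 2/5, the row player's payoff from Down is 6 but from Up is 26/5. The row player strictly prefers Down, so the row player would not mix.
So the proposed profile is not a Nash equilibrium.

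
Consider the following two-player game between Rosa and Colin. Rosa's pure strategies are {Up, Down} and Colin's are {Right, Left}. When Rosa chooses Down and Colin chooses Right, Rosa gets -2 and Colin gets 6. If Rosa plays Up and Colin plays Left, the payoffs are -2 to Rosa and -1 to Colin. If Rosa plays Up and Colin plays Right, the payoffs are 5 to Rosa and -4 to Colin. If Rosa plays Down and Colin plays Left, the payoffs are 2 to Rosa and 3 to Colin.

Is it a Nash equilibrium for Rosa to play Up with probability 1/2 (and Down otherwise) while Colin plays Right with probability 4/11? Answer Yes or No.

Check Colin's indifference given Rosa's mix p = 1/2:
  payoff from Right = 1; payoff from Left = 1 — equal.
Check Rosa's indifference given Colin's mix q = 4/11:
  payoff from Up = 6/11; payoff from Down = 6/11 — equal.
Both players are indifferent, so neither can profitably deviate.

Yes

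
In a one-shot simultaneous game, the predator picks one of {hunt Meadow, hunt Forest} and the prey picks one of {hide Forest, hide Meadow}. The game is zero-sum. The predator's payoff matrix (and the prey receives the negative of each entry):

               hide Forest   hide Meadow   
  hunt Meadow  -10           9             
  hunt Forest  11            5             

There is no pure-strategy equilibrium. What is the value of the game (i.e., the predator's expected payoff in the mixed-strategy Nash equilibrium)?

The predator's indifference between hunt Meadow and hunt Forest determines the prey's mixing probability q:
  the predator's expected payoff from hunt Meadow: q·(-10) + (1−q)·9 = -19q + 9
  the predator's expected payoff from hunt Forest: q·11 + (1−q)·5 = 6q + 5
  -19q + 9 = 6q + 5  ⇒  -25q = -4  ⇒  q = 4/25.
The value is the predator's expected payoff against this mix (using hunt Meadow): (4/25)·(-10) + (21/25)·9 = 149/25.

v = 149/25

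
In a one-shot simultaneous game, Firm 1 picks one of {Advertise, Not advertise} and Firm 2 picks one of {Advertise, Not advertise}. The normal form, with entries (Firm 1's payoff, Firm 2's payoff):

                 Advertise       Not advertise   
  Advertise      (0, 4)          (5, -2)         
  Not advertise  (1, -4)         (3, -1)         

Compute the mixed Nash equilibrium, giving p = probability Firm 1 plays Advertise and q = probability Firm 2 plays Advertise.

For Firm 2 to be willing to mix, Firm 2 must be indifferent between Advertise and Not advertise, which pins down Firm 1's mix.
  Firm 2's payoff from Advertise: p·4 + (1−p)·(-4) = 8p - 4
  Firm 2's payoff from Not advertise: p·(-2) + (1−p)·(-1) = -p - 1
  8p - 4 = -p - 1  ⇒  9p = 3  ⇒  p = 1/3.
Firm 2's mix must leave Firm 1 indifferent between Advertise and Not advertise.
  Firm 1's payoff from Advertise: q·0 + (1−q)·5 = -5q + 5
  Firm 1's payoff from Not advertise: q·1 + (1−q)·3 = -2q + 3
  -5q + 5 = -2q + 3  ⇒  -3q = -2  ⇒  q = 2/3.

p = 1/3, q = 2/3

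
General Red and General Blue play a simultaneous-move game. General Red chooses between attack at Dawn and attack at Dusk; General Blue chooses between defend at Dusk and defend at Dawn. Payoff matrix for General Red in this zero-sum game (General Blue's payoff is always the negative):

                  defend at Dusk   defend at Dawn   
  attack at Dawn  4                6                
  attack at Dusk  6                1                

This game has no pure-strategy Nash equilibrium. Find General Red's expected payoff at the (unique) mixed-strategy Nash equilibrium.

Set General Red's expected payoff from attack at Dawn equal to that from attack at Dusk:
  General Red's payoff to attack at Dawn: q·4 + (1−q)·6 = -2q + 6
  General Red's payoff to attack at Dusk: q·6 + (1−q)·1 = 5q + 1
  -2q + 6 = 5q + 1  ⇒  -7q = -5  ⇒  q = 5/7.
At equilibrium General Red is indifferent across rows, so General Red's payoff equals the payoff from attack at Dawn: (5/7)·4 + (2/7)·6 = 32/7.

32/7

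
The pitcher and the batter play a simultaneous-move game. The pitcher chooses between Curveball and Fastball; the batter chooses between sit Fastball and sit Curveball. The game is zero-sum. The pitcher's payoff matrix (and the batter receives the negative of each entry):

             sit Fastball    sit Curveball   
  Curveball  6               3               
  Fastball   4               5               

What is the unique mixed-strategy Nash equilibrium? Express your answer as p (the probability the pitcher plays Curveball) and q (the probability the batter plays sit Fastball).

p = 1/4, q = 1/2

Set the batter's expected payoff from sit Fastball equal to that from sit Curveball:
  the batter's payoff to sit Fastball: p·(-6) + (1−p)·(-4) = -2p - 4
  the batter's payoff to sit Curveball: p·(-3) + (1−p)·(-5) = 2p - 5
  -2p - 4 = 2p - 5  ⇒  -4p = -1  ⇒  p = 1/4.
For the pitcher to be willing to mix, the pitcher must be indifferent between Curveball and Fastball, which pins down the batter's mix.
  the pitcher's payoff from Curveball: q·6 + (1−q)·3 = 3q + 3
  the pitcher's payoff from Fastball: q·4 + (1−q)·5 = -q + 5
  3q + 3 = -q + 5  ⇒  4q = 2  ⇒  q = 1/2.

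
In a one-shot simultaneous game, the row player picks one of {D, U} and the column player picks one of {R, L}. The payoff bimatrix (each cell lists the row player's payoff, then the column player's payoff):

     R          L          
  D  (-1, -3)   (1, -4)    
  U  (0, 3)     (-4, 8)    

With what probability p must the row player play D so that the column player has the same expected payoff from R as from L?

In a mixed equilibrium the column player is indifferent between R and L; this condition fixes p.
  the column player's payoff to R: p·(-3) + (1−p)·3 = -6p + 3
  the column player's payoff to L: p·(-4) + (1−p)·8 = -12p + 8
  -6p + 3 = -12p + 8  ⇒  6p = 5  ⇒  p = 5/6.

p = 5/6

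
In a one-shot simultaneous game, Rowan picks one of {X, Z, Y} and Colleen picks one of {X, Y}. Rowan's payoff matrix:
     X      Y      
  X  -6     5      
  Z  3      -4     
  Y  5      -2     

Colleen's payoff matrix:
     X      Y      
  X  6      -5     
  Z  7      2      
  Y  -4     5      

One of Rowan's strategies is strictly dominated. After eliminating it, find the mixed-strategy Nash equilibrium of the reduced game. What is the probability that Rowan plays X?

Rowan's strategy Z is strictly dominated by Y: 5 > 3 and -2 > -4. Eliminate Z.
Set Colleen's expected payoff from X equal to that from Y:
  Colleen's payoff from X: p·6 + (1−p)·(-4) = 10p - 4
  Colleen's payoff from Y: p·(-5) + (1−p)·5 = -10p + 5
  10p - 4 = -10p + 5  ⇒  20p = 9  ⇒  p = 9/20.

p = 9/20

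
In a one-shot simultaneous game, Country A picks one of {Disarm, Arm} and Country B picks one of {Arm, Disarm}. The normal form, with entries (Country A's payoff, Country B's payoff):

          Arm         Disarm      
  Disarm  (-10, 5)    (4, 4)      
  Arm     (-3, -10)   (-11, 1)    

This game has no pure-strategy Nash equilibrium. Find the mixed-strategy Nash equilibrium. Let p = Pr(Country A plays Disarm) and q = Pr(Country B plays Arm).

p = 11/12, q = 15/22

For Country B to be willing to mix, Country B must be indifferent between Arm and Disarm, which pins down Country A's mix.
  Country B's payoff to Arm: p·5 + (1−p)·(-10) = 15p - 10
  Country B's payoff to Disarm: p·4 + (1−p)·1 = 3p + 1
  15p - 10 = 3p + 1  ⇒  12p = 11  ⇒  p = 11/12.
Country B's mix must leave Country A indifferent between Disarm and Arm.
  Country A's payoff from Disarm: q·(-10) + (1−q)·4 = -14q + 4
  Country A's payoff from Arm: q·(-3) + (1−q)·(-11) = 8q - 11
  -14q + 4 = 8q - 11  ⇒  -22q = -15  ⇒  q = 15/22.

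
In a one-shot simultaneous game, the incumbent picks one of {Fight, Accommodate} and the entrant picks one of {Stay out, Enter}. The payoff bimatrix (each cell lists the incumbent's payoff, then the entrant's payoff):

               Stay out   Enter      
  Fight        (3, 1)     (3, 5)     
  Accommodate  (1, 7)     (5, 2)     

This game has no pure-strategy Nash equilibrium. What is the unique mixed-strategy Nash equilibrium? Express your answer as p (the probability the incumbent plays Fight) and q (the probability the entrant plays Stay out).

The incumbent's mix must leave the entrant indifferent between Stay out and Enter.
  the entrant's expected payoff from Stay out: p·1 + (1−p)·7 = -6p + 7
  the entrant's expected payoff from Enter: p·5 + (1−p)·2 = 3p + 2
  -6p + 7 = 3p + 2  ⇒  -9p = -5  ⇒  p = 5/9.
For the incumbent to be willing to mix, the incumbent must be indifferent between Fight and Accommodate, which pins down the entrant's mix.
  the incumbent's payoff to Fight: q·3 + (1−q)·3 = 3
  the incumbent's payoff to Accommodate: q·1 + (1−q)·5 = -4q + 5
  3 = -4q + 5  ⇒  4q = 2  ⇒  q = 1/2.

p = 5/9, q = 1/2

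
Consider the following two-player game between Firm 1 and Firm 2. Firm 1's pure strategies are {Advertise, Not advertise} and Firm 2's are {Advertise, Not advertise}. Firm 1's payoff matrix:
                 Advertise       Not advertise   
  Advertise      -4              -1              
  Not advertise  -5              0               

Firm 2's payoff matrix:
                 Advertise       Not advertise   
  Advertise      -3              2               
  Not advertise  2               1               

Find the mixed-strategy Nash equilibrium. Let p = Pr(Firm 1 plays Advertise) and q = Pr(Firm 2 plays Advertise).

p = 1/6, q = 1/2

Firm 1's mix must leave Firm 2 indifferent between Advertise and Not advertise.
  Firm 2's payoff to Advertise: p·(-3) + (1−p)·2 = -5p + 2
  Firm 2's payoff to Not advertise: p·2 + (1−p)·1 = p + 1
  -5p + 2 = p + 1  ⇒  -6p = -1  ⇒  p = 1/6.
For Firm 1 to be willing to mix, Firm 1 must be indifferent between Advertise and Not advertise, which pins down Firm 2's mix.
  Firm 1's expected payoff from Advertise: q·(-4) + (1−q)·(-1) = -3q - 1
  Firm 1's expected payoff from Not advertise: q·(-5) + (1−q)·0 = -5q
  -3q - 1 = -5q  ⇒  2q = 1  ⇒  q = 1/2.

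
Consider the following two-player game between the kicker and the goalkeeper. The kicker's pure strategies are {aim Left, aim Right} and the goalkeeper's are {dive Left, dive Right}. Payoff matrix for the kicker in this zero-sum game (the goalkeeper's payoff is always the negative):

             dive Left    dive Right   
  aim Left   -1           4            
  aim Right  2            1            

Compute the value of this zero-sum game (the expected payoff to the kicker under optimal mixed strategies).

In a mixed equilibrium the kicker is indifferent between aim Left and aim Right; this condition fixes q.
  the kicker's payoff from aim Left: q·(-1) + (1−q)·4 = -5q + 4
  the kicker's payoff from aim Right: q·2 + (1−q)·1 = q + 1
  -5q + 4 = q + 1  ⇒  -6q = -3  ⇒  q = 1/2.
The value is the kicker's expected payoff against this mix (using aim Left): (1/2)·(-1) + (1/2)·4 = 3/2.

v = 3/2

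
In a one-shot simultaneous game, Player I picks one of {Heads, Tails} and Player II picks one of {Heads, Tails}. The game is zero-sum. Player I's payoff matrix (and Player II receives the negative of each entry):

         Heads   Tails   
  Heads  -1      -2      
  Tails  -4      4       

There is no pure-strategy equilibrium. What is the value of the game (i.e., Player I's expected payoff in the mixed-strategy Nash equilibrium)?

Player II's mix must leave Player I indifferent between Heads and Tails.
  Player I's payoff to Heads: q·(-1) + (1−q)·(-2) = q - 2
  Player I's payoff to Tails: q·(-4) + (1−q)·4 = -8q + 4
  q - 2 = -8q + 4  ⇒  9q = 6  ⇒  q = 2/3.
The value is Player I's expected payoff against this mix (using Heads): (2/3)·(-1) + (1/3)·(-2) = -4/3.

v = -4/3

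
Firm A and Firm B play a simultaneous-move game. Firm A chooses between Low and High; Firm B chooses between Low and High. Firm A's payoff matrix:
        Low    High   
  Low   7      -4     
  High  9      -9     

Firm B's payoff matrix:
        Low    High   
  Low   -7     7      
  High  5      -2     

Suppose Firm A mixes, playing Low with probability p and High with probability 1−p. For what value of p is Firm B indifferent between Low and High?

p = 1/3

For Firm B to be willing to mix, Firm B must be indifferent between Low and High, which pins down Firm A's mix.
  Firm B's payoff from Low: p·(-7) + (1−p)·5 = -12p + 5
  Firm B's payoff from High: p·7 + (1−p)·(-2) = 9p - 2
  -12p + 5 = 9p - 2  ⇒  -21p = -7  ⇒  p = 1/3.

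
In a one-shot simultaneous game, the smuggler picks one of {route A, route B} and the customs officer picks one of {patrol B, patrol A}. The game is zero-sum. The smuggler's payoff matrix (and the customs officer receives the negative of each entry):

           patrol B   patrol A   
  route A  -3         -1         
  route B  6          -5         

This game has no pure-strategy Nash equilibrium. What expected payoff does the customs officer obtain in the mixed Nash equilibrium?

Set the customs officer's expected payoff from patrol B equal to that from patrol A:
  the customs officer's payoff from patrol B: p·3 + (1−p)·(-6) = 9p - 6
  the customs officer's payoff from patrol A: p·1 + (1−p)·5 = -4p + 5
  9p - 6 = -4p + 5  ⇒  13p = 11  ⇒  p = 11/13.
At equilibrium the customs officer is indifferent across columns, so the customs officer's payoff equals the payoff from patrol B: (11/13)·3 + (2/13)·(-6) = 21/13.

21/13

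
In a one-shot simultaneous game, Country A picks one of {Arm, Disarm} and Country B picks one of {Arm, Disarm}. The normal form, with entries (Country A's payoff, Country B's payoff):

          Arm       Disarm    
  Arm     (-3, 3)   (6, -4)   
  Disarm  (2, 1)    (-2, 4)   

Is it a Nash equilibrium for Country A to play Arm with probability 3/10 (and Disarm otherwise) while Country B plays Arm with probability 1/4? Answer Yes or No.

No

Given Country B's mix q = 1/4, Country A's payoff from Arm is 15/4 but from Disarm is -1. Country A strictly prefers Arm, so Country A would not mix.
So the proposed profile is not a Nash equilibrium.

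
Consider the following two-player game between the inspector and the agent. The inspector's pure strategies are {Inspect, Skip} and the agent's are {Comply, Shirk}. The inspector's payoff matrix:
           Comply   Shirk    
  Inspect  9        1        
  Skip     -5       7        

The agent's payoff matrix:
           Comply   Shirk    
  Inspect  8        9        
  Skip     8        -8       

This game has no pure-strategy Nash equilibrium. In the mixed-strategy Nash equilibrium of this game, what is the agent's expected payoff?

The agent's indifference between Comply and Shirk determines the inspector's mixing probability p:
  the agent's payoff to Comply: p·8 + (1−p)·8 = 8
  the agent's payoff to Shirk: p·9 + (1−p)·(-8) = 17p - 8
  8 = 17p - 8  ⇒  -17p = -16  ⇒  p = 16/17.
At equilibrium the agent is indifferent across columns, so the agent's payoff equals the payoff from Comply: (16/17)·8 + (1/17)·8 = 8.

8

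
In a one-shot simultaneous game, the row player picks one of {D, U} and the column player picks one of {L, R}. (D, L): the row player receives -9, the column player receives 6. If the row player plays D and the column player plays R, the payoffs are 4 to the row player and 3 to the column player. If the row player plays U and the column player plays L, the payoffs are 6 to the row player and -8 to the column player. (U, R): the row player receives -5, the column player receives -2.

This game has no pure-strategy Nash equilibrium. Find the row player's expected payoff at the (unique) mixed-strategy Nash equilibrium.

-7/8

For the row player to be willing to mix, the row player must be indifferent between D and U, which pins down the column player's mix.
  the row player's expected payoff from D: q·(-9) + (1−q)·4 = -13q + 4
  the row player's expected payoff from U: q·6 + (1−q)·(-5) = 11q - 5
  -13q + 4 = 11q - 5  ⇒  -24q = -9  ⇒  q = 3/8.
At equilibrium the row player is indifferent across rows, so the row player's payoff equals the payoff from D: (3/8)·(-9) + (5/8)·4 = -7/8.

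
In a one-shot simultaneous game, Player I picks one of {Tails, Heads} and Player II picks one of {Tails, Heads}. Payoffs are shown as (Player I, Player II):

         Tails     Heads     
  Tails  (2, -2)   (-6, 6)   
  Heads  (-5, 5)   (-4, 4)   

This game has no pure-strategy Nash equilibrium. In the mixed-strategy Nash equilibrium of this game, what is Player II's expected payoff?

38/9

For Player II to be willing to mix, Player II must be indifferent between Tails and Heads, which pins down Player I's mix.
  Player II's expected payoff from Tails: p·(-2) + (1−p)·5 = -7p + 5
  Player II's expected payoff from Heads: p·6 + (1−p)·4 = 2p + 4
  -7p + 5 = 2p + 4  ⇒  -9p = -1  ⇒  p = 1/9.
At equilibrium Player II is indifferent across columns, so Player II's payoff equals the payoff from Tails: (1/9)·(-2) + (8/9)·5 = 38/9.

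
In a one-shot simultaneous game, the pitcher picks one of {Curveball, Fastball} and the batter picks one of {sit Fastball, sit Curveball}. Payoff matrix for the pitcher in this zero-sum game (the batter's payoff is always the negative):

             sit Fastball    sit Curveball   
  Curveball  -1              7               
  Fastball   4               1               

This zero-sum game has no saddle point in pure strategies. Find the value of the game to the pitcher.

v = 29/11

Set the pitcher's expected payoff from Curveball equal to that from Fastball:
  the pitcher's payoff from Curveball: q·(-1) + (1−q)·7 = -8q + 7
  the pitcher's payoff from Fastball: q·4 + (1−q)·1 = 3q + 1
  -8q + 7 = 3q + 1  ⇒  -11q = -6  ⇒  q = 6/11.
The value is the pitcher's expected payoff against this mix (using Curveball): (6/11)·(-1) + (5/11)·7 = 29/11.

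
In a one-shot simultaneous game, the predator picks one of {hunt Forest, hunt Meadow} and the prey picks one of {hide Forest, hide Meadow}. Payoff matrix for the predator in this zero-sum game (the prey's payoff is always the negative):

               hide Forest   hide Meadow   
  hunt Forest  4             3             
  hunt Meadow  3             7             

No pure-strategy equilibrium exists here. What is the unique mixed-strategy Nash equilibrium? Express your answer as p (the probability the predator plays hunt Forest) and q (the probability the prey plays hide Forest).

The prey's indifference between hide Forest and hide Meadow determines the predator's mixing probability p:
  the prey's payoff to hide Forest: p·(-4) + (1−p)·(-3) = -p - 3
  the prey's payoff to hide Meadow: p·(-3) + (1−p)·(-7) = 4p - 7
  -p - 3 = 4p - 7  ⇒  -5p = -4  ⇒  p = 4/5.
In a mixed equilibrium the predator is indifferent between hunt Forest and hunt Meadow; this condition fixes q.
  the predator's payoff to hunt Forest: q·4 + (1−q)·3 = q + 3
  the predator's payoff to hunt Meadow: q·3 + (1−q)·7 = -4q + 7
  q + 3 = -4q + 7  ⇒  5q = 4  ⇒  q = 4/5.

p = 4/5, q = 4/5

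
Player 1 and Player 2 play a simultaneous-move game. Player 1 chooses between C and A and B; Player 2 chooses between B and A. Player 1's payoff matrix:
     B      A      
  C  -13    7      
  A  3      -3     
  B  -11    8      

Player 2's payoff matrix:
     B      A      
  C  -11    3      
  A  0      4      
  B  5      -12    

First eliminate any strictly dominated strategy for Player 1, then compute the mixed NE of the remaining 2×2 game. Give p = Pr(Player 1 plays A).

p = 17/21

Player 1's strategy C is strictly dominated by B: -11 > -13 and 8 > 7. Eliminate C.
Player 2's indifference between B and A determines Player 1's mixing probability p:
  Player 2's expected payoff from B: p·0 + (1−p)·5 = -5p + 5
  Player 2's expected payoff from A: p·4 + (1−p)·(-12) = 16p - 12
  -5p + 5 = 16p - 12  ⇒  -21p = -17  ⇒  p = 17/21.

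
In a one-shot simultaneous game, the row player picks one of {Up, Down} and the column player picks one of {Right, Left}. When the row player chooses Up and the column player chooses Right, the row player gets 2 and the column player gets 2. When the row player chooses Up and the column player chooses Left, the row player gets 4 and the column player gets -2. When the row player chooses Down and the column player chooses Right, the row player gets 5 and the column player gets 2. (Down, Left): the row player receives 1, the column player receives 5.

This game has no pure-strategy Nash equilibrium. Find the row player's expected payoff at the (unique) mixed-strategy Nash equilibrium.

Set the row player's expected payoff from Up equal to that from Down:
  the row player's payoff to Up: q·2 + (1−q)·4 = -2q + 4
  the row player's payoff to Down: q·5 + (1−q)·1 = 4q + 1
  -2q + 4 = 4q + 1  ⇒  -6q = -3  ⇒  q = 1/2.
At equilibrium the row player is indifferent across rows, so the row player's payoff equals the payoff from Up: (1/2)·2 + (1/2)·4 = 3.

3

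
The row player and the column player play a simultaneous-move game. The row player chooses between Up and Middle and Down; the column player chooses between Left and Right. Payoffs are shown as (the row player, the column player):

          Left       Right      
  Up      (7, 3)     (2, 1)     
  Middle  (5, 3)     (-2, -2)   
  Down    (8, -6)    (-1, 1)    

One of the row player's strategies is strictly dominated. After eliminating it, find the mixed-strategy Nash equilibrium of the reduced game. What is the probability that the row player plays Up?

The row player's strategy Middle is strictly dominated by Down: 8 > 5 and -1 > -2. Eliminate Middle.
For the column player to be willing to mix, the column player must be indifferent between Left and Right, which pins down the row player's mix.
  the column player's payoff from Left: p·3 + (1−p)·(-6) = 9p - 6
  the column player's payoff from Right: p·1 + (1−p)·1 = 1
  9p - 6 = 1  ⇒  9p = 7  ⇒  p = 7/9.

p = 7/9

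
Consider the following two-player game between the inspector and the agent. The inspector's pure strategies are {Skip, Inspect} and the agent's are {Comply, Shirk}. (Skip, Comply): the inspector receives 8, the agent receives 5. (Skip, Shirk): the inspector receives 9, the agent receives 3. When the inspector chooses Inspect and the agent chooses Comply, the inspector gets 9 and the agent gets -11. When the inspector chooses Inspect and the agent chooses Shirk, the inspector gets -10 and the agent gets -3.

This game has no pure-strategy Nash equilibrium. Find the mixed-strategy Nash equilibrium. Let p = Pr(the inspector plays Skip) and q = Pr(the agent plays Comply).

p = 4/5, q = 19/20

The inspector's mix must leave the agent indifferent between Comply and Shirk.
  the agent's expected payoff from Comply: p·5 + (1−p)·(-11) = 16p - 11
  the agent's expected payoff from Shirk: p·3 + (1−p)·(-3) = 6p - 3
  16p - 11 = 6p - 3  ⇒  10p = 8  ⇒  p = 4/5.
The agent's mix must leave the inspector indifferent between Skip and Inspect.
  the inspector's payoff from Skip: q·8 + (1−q)·9 = -q + 9
  the inspector's payoff from Inspect: q·9 + (1−q)·(-10) = 19q - 10
  -q + 9 = 19q - 10  ⇒  -20q = -19  ⇒  q = 19/20.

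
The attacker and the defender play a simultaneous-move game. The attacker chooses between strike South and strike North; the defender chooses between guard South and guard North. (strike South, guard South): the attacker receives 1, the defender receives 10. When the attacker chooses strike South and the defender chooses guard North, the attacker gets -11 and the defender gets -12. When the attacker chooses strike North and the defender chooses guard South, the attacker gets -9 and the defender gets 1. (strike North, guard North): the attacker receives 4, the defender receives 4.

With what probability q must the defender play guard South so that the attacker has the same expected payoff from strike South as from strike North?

q = 3/5

The attacker's indifference between strike South and strike North determines the defender's mixing probability q:
  the attacker's payoff to strike South: q·1 + (1−q)·(-11) = 12q - 11
  the attacker's payoff to strike North: q·(-9) + (1−q)·4 = -13q + 4
  12q - 11 = -13q + 4  ⇒  25q = 15  ⇒  q = 3/5.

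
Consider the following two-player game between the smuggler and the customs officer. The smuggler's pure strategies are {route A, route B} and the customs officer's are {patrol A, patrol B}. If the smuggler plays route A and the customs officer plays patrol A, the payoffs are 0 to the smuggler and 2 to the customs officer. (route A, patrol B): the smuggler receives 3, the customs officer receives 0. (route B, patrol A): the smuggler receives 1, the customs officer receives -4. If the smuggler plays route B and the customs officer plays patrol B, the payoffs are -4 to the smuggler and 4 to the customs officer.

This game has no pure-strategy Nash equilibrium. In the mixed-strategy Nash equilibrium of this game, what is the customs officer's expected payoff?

The customs officer's indifference between patrol A and patrol B determines the smuggler's mixing probability p:
  the customs officer's payoff to patrol A: p·2 + (1−p)·(-4) = 6p - 4
  the customs officer's payoff to patrol B: p·0 + (1−p)·4 = -4p + 4
  6p - 4 = -4p + 4  ⇒  10p = 8  ⇒  p = 4/5.
At equilibrium the customs officer is indifferent across columns, so the customs officer's payoff equals the payoff from patrol A: (4/5)·2 + (1/5)·(-4) = 4/5.

4/5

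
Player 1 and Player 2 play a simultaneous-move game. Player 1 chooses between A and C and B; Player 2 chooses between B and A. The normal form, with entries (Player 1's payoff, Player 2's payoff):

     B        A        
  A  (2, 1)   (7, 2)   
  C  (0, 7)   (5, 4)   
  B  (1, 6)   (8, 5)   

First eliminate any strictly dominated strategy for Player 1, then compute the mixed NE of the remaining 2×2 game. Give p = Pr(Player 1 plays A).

Player 1's strategy C is strictly dominated by A: 2 > 0 and 7 > 5. Eliminate C.
Set Player 2's expected payoff from B equal to that from A:
  Player 2's payoff to B: p·1 + (1−p)·6 = -5p + 6
  Player 2's payoff to A: p·2 + (1−p)·5 = -3p + 5
  -5p + 6 = -3p + 5  ⇒  -2p = -1  ⇒  p = 1/2.

p = 1/2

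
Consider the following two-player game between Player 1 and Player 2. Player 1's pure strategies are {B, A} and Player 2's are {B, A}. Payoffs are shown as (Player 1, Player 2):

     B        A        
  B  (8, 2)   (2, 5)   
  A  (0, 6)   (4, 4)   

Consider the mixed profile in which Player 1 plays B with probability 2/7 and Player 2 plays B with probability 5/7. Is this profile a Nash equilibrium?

No

Given Player 1's mix p = 2/7, Player 2's payoff from B is 34/7 but from A is 30/7. Player 2 strictly prefers B, so Player 2 would not mix.
So the proposed profile is not a Nash equilibrium.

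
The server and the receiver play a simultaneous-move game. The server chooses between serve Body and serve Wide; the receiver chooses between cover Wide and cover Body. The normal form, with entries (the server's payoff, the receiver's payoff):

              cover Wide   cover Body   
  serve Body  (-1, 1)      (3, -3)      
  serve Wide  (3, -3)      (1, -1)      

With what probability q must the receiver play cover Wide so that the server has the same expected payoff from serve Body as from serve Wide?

The server's indifference between serve Body and serve Wide determines the receiver's mixing probability q:
  the server's payoff from serve Body: q·(-1) + (1−q)·3 = -4q + 3
  the server's payoff from serve Wide: q·3 + (1−q)·1 = 2q + 1
  -4q + 3 = 2q + 1  ⇒  -6q = -2  ⇒  q = 1/3.

q = 1/3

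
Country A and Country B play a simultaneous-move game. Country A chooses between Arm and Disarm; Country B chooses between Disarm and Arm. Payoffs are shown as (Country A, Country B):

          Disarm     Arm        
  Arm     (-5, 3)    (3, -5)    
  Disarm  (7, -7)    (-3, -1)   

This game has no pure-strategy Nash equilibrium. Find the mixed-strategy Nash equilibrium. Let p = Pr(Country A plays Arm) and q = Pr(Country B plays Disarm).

p = 3/7, q = 1/3

Set Country B's expected payoff from Disarm equal to that from Arm:
  Country B's payoff to Disarm: p·3 + (1−p)·(-7) = 10p - 7
  Country B's payoff to Arm: p·(-5) + (1−p)·(-1) = -4p - 1
  10p - 7 = -4p - 1  ⇒  14p = 6  ⇒  p = 3/7.
Country A's indifference between Arm and Disarm determines Country B's mixing probability q:
  Country A's payoff to Arm: q·(-5) + (1−q)·3 = -8q + 3
  Country A's payoff to Disarm: q·7 + (1−q)·(-3) = 10q - 3
  -8q + 3 = 10q - 3  ⇒  -18q = -6  ⇒  q = 1/3.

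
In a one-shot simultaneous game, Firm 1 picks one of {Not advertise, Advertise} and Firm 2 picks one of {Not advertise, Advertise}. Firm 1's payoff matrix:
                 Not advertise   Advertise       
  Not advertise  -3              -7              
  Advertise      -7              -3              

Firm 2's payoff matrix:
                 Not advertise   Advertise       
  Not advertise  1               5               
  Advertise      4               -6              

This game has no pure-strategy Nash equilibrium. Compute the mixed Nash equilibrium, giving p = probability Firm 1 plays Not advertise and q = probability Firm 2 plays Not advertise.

p = 5/7, q = 1/2

In a mixed equilibrium Firm 2 is indifferent between Not advertise and Advertise; this condition fixes p.
  Firm 2's expected payoff from Not advertise: p·1 + (1−p)·4 = -3p + 4
  Firm 2's expected payoff from Advertise: p·5 + (1−p)·(-6) = 11p - 6
  -3p + 4 = 11p - 6  ⇒  -14p = -10  ⇒  p = 5/7.
In a mixed equilibrium Firm 1 is indifferent between Not advertise and Advertise; this condition fixes q.
  Firm 1's expected payoff from Not advertise: q·(-3) + (1−q)·(-7) = 4q - 7
  Firm 1's expected payoff from Advertise: q·(-7) + (1−q)·(-3) = -4q - 3
  4q - 7 = -4q - 3  ⇒  8q = 4  ⇒  q = 1/2.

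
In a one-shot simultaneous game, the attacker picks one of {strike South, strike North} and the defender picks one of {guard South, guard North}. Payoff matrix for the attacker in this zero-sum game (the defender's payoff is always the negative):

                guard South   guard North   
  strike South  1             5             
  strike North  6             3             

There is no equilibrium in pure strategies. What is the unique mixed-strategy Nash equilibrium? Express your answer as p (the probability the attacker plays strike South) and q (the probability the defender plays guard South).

p = 3/7, q = 2/7

In a mixed equilibrium the defender is indifferent between guard South and guard North; this condition fixes p.
  the defender's expected payoff from guard South: p·(-1) + (1−p)·(-6) = 5p - 6
  the defender's expected payoff from guard North: p·(-5) + (1−p)·(-3) = -2p - 3
  5p - 6 = -2p - 3  ⇒  7p = 3  ⇒  p = 3/7.
For the attacker to be willing to mix, the attacker must be indifferent between strike South and strike North, which pins down the defender's mix.
  the attacker's expected payoff from strike South: q·1 + (1−q)·5 = -4q + 5
  the attacker's expected payoff from strike North: q·6 + (1−q)·3 = 3q + 3
  -4q + 5 = 3q + 3  ⇒  -7q = -2  ⇒  q = 2/7.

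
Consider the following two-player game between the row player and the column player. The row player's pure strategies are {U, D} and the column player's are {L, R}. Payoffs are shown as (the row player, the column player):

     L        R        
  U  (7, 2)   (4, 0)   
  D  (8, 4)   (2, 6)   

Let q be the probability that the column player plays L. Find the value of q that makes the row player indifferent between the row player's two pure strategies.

q = 2/3

The column player's mix must leave the row player indifferent between U and D.
  the row player's payoff from U: q·7 + (1−q)·4 = 3q + 4
  the row player's payoff from D: q·8 + (1−q)·2 = 6q + 2
  3q + 4 = 6q + 2  ⇒  -3q = -2  ⇒  q = 2/3.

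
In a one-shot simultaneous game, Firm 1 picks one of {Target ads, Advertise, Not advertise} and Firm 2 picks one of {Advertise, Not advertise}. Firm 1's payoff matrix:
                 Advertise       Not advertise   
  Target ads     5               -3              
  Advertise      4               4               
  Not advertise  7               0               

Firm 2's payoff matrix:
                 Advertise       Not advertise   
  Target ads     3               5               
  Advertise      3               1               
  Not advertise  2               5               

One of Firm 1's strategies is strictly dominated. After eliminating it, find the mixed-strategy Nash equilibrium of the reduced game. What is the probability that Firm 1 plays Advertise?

p = 3/5

Firm 1's strategy Target ads is strictly dominated by Not advertise: 7 > 5 and 0 > -3. Eliminate Target ads.
Set Firm 2's expected payoff from Advertise equal to that from Not advertise:
  Firm 2's expected payoff from Advertise: p·3 + (1−p)·2 = p + 2
  Firm 2's expected payoff from Not advertise: p·1 + (1−p)·5 = -4p + 5
  p + 2 = -4p + 5  ⇒  5p = 3  ⇒  p = 3/5.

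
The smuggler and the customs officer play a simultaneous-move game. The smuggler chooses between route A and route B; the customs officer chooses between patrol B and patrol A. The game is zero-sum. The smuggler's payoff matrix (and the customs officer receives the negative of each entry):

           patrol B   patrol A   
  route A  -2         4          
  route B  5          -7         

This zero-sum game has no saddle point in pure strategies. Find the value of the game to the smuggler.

v = 1/3

For the smuggler to be willing to mix, the smuggler must be indifferent between route A and route B, which pins down the customs officer's mix.
  the smuggler's payoff from route A: q·(-2) + (1−q)·4 = -6q + 4
  the smuggler's payoff from route B: q·5 + (1−q)·(-7) = 12q - 7
  -6q + 4 = 12q - 7  ⇒  -18q = -11  ⇒  q = 11/18.
The value is the smuggler's expected payoff against this mix (using route A): (11/18)·(-2) + (7/18)·4 = 1/3.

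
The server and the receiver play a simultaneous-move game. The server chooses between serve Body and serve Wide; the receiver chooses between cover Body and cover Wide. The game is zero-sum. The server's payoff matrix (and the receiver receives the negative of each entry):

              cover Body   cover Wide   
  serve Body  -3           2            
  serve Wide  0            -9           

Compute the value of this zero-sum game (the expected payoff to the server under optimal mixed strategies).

v = -27/14

In a mixed equilibrium the server is indifferent between serve Body and serve Wide; this condition fixes q.
  the server's payoff from serve Body: q·(-3) + (1−q)·2 = -5q + 2
  the server's payoff from serve Wide: q·0 + (1−q)·(-9) = 9q - 9
  -5q + 2 = 9q - 9  ⇒  -14q = -11  ⇒  q = 11/14.
The value is the server's expected payoff against this mix (using serve Body): (11/14)·(-3) + (3/14)·2 = -27/14.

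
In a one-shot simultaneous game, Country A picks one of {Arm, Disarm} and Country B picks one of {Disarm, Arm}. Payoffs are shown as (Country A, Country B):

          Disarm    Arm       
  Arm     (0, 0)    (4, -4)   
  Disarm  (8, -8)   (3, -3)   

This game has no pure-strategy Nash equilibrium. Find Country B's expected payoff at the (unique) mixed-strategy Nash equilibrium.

-32/9

For Country B to be willing to mix, Country B must be indifferent between Disarm and Arm, which pins down Country A's mix.
  Country B's payoff to Disarm: p·0 + (1−p)·(-8) = 8p - 8
  Country B's payoff to Arm: p·(-4) + (1−p)·(-3) = -p - 3
  8p - 8 = -p - 3  ⇒  9p = 5  ⇒  p = 5/9.
At equilibrium Country B is indifferent across columns, so Country B's payoff equals the payoff from Disarm: (5/9)·0 + (4/9)·(-8) = -32/9.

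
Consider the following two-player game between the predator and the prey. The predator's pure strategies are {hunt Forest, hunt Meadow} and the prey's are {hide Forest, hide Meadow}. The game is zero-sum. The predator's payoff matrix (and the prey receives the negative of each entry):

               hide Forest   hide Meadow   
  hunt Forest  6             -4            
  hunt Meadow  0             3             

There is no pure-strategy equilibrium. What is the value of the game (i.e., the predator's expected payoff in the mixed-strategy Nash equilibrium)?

The prey's mix must leave the predator indifferent between hunt Forest and hunt Meadow.
  the predator's payoff to hunt Forest: q·6 + (1−q)·(-4) = 10q - 4
  the predator's payoff to hunt Meadow: q·0 + (1−q)·3 = -3q + 3
  10q - 4 = -3q + 3  ⇒  13q = 7  ⇒  q = 7/13.
The value is the predator's expected payoff against this mix (using hunt Forest): (7/13)·6 + (6/13)·(-4) = 18/13.

v = 18/13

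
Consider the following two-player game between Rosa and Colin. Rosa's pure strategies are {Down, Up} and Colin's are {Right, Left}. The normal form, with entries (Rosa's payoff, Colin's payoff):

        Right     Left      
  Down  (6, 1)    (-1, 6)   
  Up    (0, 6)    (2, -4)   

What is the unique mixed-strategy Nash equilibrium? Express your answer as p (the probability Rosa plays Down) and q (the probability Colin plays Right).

p = 2/3, q = 1/3

Set Colin's expected payoff from Right equal to that from Left:
  Colin's payoff from Right: p·1 + (1−p)·6 = -5p + 6
  Colin's payoff from Left: p·6 + (1−p)·(-4) = 10p - 4
  -5p + 6 = 10p - 4  ⇒  -15p = -10  ⇒  p = 2/3.
For Rosa to be willing to mix, Rosa must be indifferent between Down and Up, which pins down Colin's mix.
  Rosa's payoff from Down: q·6 + (1−q)·(-1) = 7q - 1
  Rosa's payoff from Up: q·0 + (1−q)·2 = -2q + 2
  7q - 1 = -2q + 2  ⇒  9q = 3  ⇒  q = 1/3.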